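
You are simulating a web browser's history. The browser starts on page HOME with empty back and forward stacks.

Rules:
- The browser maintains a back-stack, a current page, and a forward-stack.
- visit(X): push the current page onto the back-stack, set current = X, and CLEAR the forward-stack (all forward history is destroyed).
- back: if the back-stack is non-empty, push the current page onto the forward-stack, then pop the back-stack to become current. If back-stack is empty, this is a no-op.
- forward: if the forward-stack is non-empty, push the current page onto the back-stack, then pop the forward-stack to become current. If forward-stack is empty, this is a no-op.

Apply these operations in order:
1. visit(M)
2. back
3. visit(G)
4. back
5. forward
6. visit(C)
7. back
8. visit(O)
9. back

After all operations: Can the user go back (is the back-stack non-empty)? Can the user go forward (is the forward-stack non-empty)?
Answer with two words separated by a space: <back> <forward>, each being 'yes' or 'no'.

After 1 (visit(M)): cur=M back=1 fwd=0
After 2 (back): cur=HOME back=0 fwd=1
After 3 (visit(G)): cur=G back=1 fwd=0
After 4 (back): cur=HOME back=0 fwd=1
After 5 (forward): cur=G back=1 fwd=0
After 6 (visit(C)): cur=C back=2 fwd=0
After 7 (back): cur=G back=1 fwd=1
After 8 (visit(O)): cur=O back=2 fwd=0
After 9 (back): cur=G back=1 fwd=1

Answer: yes yes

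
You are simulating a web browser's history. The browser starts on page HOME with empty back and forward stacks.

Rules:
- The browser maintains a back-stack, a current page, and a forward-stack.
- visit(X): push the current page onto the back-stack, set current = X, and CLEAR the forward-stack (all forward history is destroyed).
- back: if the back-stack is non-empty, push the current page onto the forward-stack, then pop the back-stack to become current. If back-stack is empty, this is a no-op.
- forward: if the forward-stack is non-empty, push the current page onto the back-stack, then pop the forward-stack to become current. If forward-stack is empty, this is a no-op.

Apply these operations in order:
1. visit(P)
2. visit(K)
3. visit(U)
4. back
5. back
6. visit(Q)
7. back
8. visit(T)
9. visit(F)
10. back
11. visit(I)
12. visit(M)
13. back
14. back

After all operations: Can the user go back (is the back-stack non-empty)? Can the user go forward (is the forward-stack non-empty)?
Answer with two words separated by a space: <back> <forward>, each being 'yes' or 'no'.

After 1 (visit(P)): cur=P back=1 fwd=0
After 2 (visit(K)): cur=K back=2 fwd=0
After 3 (visit(U)): cur=U back=3 fwd=0
After 4 (back): cur=K back=2 fwd=1
After 5 (back): cur=P back=1 fwd=2
After 6 (visit(Q)): cur=Q back=2 fwd=0
After 7 (back): cur=P back=1 fwd=1
After 8 (visit(T)): cur=T back=2 fwd=0
After 9 (visit(F)): cur=F back=3 fwd=0
After 10 (back): cur=T back=2 fwd=1
After 11 (visit(I)): cur=I back=3 fwd=0
After 12 (visit(M)): cur=M back=4 fwd=0
After 13 (back): cur=I back=3 fwd=1
After 14 (back): cur=T back=2 fwd=2

Answer: yes yes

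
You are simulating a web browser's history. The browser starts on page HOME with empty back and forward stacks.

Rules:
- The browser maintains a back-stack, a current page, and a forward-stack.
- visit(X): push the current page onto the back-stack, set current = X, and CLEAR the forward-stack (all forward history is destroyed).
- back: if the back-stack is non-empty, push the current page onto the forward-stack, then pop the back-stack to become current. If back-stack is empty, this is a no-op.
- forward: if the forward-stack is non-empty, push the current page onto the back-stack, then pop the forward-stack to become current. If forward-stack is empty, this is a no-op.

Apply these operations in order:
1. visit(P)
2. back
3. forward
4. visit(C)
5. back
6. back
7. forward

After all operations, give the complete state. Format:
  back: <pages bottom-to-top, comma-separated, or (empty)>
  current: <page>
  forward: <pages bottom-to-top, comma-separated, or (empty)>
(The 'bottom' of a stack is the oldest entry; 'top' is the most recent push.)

Answer: back: HOME
current: P
forward: C

Derivation:
After 1 (visit(P)): cur=P back=1 fwd=0
After 2 (back): cur=HOME back=0 fwd=1
After 3 (forward): cur=P back=1 fwd=0
After 4 (visit(C)): cur=C back=2 fwd=0
After 5 (back): cur=P back=1 fwd=1
After 6 (back): cur=HOME back=0 fwd=2
After 7 (forward): cur=P back=1 fwd=1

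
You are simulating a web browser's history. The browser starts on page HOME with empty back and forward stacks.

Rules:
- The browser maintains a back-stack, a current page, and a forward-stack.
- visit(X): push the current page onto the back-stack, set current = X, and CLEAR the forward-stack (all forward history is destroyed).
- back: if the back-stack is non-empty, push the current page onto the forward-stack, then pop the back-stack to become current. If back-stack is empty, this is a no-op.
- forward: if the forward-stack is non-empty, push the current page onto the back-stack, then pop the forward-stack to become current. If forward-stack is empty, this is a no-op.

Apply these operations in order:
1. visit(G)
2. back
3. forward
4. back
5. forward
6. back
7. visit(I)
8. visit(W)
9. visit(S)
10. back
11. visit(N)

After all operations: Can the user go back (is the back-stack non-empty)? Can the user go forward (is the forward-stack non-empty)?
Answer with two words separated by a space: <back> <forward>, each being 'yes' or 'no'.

After 1 (visit(G)): cur=G back=1 fwd=0
After 2 (back): cur=HOME back=0 fwd=1
After 3 (forward): cur=G back=1 fwd=0
After 4 (back): cur=HOME back=0 fwd=1
After 5 (forward): cur=G back=1 fwd=0
After 6 (back): cur=HOME back=0 fwd=1
After 7 (visit(I)): cur=I back=1 fwd=0
After 8 (visit(W)): cur=W back=2 fwd=0
After 9 (visit(S)): cur=S back=3 fwd=0
After 10 (back): cur=W back=2 fwd=1
After 11 (visit(N)): cur=N back=3 fwd=0

Answer: yes no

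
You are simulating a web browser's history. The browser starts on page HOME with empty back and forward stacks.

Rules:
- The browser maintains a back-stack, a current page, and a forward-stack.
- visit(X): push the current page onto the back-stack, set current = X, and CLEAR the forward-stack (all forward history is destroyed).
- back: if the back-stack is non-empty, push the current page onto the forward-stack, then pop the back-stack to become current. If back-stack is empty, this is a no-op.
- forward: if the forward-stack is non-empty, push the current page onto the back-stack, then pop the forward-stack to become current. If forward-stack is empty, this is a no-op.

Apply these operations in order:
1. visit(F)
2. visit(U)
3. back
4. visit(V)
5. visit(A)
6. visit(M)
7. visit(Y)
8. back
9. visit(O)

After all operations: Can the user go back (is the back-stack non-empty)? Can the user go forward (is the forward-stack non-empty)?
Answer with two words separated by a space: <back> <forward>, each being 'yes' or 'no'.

Answer: yes no

Derivation:
After 1 (visit(F)): cur=F back=1 fwd=0
After 2 (visit(U)): cur=U back=2 fwd=0
After 3 (back): cur=F back=1 fwd=1
After 4 (visit(V)): cur=V back=2 fwd=0
After 5 (visit(A)): cur=A back=3 fwd=0
After 6 (visit(M)): cur=M back=4 fwd=0
After 7 (visit(Y)): cur=Y back=5 fwd=0
After 8 (back): cur=M back=4 fwd=1
After 9 (visit(O)): cur=O back=5 fwd=0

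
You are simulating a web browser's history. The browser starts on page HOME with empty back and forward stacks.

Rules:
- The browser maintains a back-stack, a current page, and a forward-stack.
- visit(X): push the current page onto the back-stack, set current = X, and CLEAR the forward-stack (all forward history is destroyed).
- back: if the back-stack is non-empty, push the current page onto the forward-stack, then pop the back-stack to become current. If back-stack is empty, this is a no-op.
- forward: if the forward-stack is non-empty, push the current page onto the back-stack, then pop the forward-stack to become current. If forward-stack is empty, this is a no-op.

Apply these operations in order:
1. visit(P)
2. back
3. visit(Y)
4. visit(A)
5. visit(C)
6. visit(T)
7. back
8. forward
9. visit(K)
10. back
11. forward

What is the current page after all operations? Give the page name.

After 1 (visit(P)): cur=P back=1 fwd=0
After 2 (back): cur=HOME back=0 fwd=1
After 3 (visit(Y)): cur=Y back=1 fwd=0
After 4 (visit(A)): cur=A back=2 fwd=0
After 5 (visit(C)): cur=C back=3 fwd=0
After 6 (visit(T)): cur=T back=4 fwd=0
After 7 (back): cur=C back=3 fwd=1
After 8 (forward): cur=T back=4 fwd=0
After 9 (visit(K)): cur=K back=5 fwd=0
After 10 (back): cur=T back=4 fwd=1
After 11 (forward): cur=K back=5 fwd=0

Answer: K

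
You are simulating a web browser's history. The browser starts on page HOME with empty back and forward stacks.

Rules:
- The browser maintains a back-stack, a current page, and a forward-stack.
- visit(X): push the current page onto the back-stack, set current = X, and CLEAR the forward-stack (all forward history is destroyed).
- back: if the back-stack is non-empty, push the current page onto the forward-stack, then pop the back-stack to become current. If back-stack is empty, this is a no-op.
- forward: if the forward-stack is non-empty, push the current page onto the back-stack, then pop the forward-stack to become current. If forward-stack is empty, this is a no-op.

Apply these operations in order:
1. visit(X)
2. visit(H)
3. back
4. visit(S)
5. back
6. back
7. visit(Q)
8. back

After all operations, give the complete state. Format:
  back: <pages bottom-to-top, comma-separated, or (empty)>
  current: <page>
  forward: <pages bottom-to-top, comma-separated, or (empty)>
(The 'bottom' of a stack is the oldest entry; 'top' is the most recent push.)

Answer: back: (empty)
current: HOME
forward: Q

Derivation:
After 1 (visit(X)): cur=X back=1 fwd=0
After 2 (visit(H)): cur=H back=2 fwd=0
After 3 (back): cur=X back=1 fwd=1
After 4 (visit(S)): cur=S back=2 fwd=0
After 5 (back): cur=X back=1 fwd=1
After 6 (back): cur=HOME back=0 fwd=2
After 7 (visit(Q)): cur=Q back=1 fwd=0
After 8 (back): cur=HOME back=0 fwd=1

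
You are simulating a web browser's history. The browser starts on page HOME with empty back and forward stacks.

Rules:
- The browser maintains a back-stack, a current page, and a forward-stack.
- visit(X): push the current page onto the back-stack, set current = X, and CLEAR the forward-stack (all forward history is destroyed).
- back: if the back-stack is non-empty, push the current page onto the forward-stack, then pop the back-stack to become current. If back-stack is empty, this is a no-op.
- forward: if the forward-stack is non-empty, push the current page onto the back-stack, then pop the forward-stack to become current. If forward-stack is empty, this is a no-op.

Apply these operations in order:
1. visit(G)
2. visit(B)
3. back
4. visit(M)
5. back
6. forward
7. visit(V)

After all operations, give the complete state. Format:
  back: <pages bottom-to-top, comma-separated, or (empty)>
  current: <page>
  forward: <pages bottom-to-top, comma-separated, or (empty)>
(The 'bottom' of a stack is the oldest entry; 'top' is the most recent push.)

After 1 (visit(G)): cur=G back=1 fwd=0
After 2 (visit(B)): cur=B back=2 fwd=0
After 3 (back): cur=G back=1 fwd=1
After 4 (visit(M)): cur=M back=2 fwd=0
After 5 (back): cur=G back=1 fwd=1
After 6 (forward): cur=M back=2 fwd=0
After 7 (visit(V)): cur=V back=3 fwd=0

Answer: back: HOME,G,M
current: V
forward: (empty)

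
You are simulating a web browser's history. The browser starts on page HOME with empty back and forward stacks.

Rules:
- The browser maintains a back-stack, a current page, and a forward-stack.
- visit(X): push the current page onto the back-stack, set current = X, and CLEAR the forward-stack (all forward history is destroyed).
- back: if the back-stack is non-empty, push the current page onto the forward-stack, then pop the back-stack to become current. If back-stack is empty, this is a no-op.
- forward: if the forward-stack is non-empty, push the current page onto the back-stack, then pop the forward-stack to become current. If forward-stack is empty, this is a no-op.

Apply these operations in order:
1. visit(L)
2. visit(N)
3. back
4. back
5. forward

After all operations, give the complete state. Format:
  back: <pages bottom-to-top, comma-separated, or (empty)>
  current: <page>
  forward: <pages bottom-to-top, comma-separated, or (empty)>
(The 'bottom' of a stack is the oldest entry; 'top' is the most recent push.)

Answer: back: HOME
current: L
forward: N

Derivation:
After 1 (visit(L)): cur=L back=1 fwd=0
After 2 (visit(N)): cur=N back=2 fwd=0
After 3 (back): cur=L back=1 fwd=1
After 4 (back): cur=HOME back=0 fwd=2
After 5 (forward): cur=L back=1 fwd=1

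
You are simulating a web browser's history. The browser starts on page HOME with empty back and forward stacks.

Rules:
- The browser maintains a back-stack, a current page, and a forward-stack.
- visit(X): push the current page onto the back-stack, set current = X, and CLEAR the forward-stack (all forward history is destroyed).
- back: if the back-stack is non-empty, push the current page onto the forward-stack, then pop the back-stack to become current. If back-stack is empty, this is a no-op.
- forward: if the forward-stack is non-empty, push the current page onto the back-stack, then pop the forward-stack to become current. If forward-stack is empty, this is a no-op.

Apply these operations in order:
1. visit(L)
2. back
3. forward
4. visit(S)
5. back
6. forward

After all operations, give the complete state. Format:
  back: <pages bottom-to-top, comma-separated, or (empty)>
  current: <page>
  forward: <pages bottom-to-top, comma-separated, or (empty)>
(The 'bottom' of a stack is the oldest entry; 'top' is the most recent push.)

Answer: back: HOME,L
current: S
forward: (empty)

Derivation:
After 1 (visit(L)): cur=L back=1 fwd=0
After 2 (back): cur=HOME back=0 fwd=1
After 3 (forward): cur=L back=1 fwd=0
After 4 (visit(S)): cur=S back=2 fwd=0
After 5 (back): cur=L back=1 fwd=1
After 6 (forward): cur=S back=2 fwd=0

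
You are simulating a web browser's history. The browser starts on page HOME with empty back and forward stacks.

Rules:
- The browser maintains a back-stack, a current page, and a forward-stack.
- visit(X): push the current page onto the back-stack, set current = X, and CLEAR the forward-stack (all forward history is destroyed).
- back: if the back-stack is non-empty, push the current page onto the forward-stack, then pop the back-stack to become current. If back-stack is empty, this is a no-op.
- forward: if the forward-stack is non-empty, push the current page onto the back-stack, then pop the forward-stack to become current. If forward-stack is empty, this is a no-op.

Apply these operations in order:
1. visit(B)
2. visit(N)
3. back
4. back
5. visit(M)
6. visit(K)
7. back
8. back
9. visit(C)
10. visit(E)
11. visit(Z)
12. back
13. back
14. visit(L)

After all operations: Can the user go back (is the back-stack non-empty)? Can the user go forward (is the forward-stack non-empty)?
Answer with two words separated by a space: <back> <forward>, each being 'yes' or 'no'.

Answer: yes no

Derivation:
After 1 (visit(B)): cur=B back=1 fwd=0
After 2 (visit(N)): cur=N back=2 fwd=0
After 3 (back): cur=B back=1 fwd=1
After 4 (back): cur=HOME back=0 fwd=2
After 5 (visit(M)): cur=M back=1 fwd=0
After 6 (visit(K)): cur=K back=2 fwd=0
After 7 (back): cur=M back=1 fwd=1
After 8 (back): cur=HOME back=0 fwd=2
After 9 (visit(C)): cur=C back=1 fwd=0
After 10 (visit(E)): cur=E back=2 fwd=0
After 11 (visit(Z)): cur=Z back=3 fwd=0
After 12 (back): cur=E back=2 fwd=1
After 13 (back): cur=C back=1 fwd=2
After 14 (visit(L)): cur=L back=2 fwd=0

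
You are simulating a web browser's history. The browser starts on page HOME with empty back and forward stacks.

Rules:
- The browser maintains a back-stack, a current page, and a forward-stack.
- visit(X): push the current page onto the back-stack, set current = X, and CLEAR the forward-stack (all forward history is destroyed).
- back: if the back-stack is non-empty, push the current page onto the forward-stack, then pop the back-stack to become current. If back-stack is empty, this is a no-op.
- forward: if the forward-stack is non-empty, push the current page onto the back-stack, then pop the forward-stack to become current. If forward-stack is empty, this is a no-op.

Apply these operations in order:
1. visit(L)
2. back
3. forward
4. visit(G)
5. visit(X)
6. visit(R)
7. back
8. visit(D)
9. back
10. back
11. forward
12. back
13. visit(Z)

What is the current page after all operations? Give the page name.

After 1 (visit(L)): cur=L back=1 fwd=0
After 2 (back): cur=HOME back=0 fwd=1
After 3 (forward): cur=L back=1 fwd=0
After 4 (visit(G)): cur=G back=2 fwd=0
After 5 (visit(X)): cur=X back=3 fwd=0
After 6 (visit(R)): cur=R back=4 fwd=0
After 7 (back): cur=X back=3 fwd=1
After 8 (visit(D)): cur=D back=4 fwd=0
After 9 (back): cur=X back=3 fwd=1
After 10 (back): cur=G back=2 fwd=2
After 11 (forward): cur=X back=3 fwd=1
After 12 (back): cur=G back=2 fwd=2
After 13 (visit(Z)): cur=Z back=3 fwd=0

Answer: Z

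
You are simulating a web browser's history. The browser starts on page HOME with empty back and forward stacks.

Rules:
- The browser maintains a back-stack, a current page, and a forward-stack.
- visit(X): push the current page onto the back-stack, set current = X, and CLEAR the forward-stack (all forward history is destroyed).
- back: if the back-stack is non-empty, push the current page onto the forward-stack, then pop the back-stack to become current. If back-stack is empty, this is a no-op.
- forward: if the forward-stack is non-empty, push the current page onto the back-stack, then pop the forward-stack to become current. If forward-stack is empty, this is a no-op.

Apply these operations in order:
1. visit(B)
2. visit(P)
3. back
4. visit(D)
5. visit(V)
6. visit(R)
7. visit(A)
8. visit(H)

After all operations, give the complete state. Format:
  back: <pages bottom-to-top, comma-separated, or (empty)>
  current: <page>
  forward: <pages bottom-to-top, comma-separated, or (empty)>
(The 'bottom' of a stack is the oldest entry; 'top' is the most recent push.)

Answer: back: HOME,B,D,V,R,A
current: H
forward: (empty)

Derivation:
After 1 (visit(B)): cur=B back=1 fwd=0
After 2 (visit(P)): cur=P back=2 fwd=0
After 3 (back): cur=B back=1 fwd=1
After 4 (visit(D)): cur=D back=2 fwd=0
After 5 (visit(V)): cur=V back=3 fwd=0
After 6 (visit(R)): cur=R back=4 fwd=0
After 7 (visit(A)): cur=A back=5 fwd=0
After 8 (visit(H)): cur=H back=6 fwd=0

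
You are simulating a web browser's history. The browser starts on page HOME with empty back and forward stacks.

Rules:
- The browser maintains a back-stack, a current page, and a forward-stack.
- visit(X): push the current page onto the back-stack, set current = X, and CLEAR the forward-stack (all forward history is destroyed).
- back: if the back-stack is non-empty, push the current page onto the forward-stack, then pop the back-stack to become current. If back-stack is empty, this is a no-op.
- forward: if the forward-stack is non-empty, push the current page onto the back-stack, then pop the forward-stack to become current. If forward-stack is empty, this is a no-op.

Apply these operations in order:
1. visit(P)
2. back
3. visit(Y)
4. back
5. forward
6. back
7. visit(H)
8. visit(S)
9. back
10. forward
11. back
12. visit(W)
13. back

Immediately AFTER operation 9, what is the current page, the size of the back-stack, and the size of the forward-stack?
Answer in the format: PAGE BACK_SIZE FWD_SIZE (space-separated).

After 1 (visit(P)): cur=P back=1 fwd=0
After 2 (back): cur=HOME back=0 fwd=1
After 3 (visit(Y)): cur=Y back=1 fwd=0
After 4 (back): cur=HOME back=0 fwd=1
After 5 (forward): cur=Y back=1 fwd=0
After 6 (back): cur=HOME back=0 fwd=1
After 7 (visit(H)): cur=H back=1 fwd=0
After 8 (visit(S)): cur=S back=2 fwd=0
After 9 (back): cur=H back=1 fwd=1

H 1 1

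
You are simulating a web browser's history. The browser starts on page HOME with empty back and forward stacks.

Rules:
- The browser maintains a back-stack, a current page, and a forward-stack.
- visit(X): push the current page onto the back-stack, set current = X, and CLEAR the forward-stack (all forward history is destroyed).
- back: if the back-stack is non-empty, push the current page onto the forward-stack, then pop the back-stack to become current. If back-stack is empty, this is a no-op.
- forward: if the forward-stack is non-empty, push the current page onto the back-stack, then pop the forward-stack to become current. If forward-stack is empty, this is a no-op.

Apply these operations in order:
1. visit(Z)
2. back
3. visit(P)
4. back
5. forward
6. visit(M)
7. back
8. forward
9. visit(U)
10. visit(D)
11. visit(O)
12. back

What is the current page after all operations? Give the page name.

Answer: D

Derivation:
After 1 (visit(Z)): cur=Z back=1 fwd=0
After 2 (back): cur=HOME back=0 fwd=1
After 3 (visit(P)): cur=P back=1 fwd=0
After 4 (back): cur=HOME back=0 fwd=1
After 5 (forward): cur=P back=1 fwd=0
After 6 (visit(M)): cur=M back=2 fwd=0
After 7 (back): cur=P back=1 fwd=1
After 8 (forward): cur=M back=2 fwd=0
After 9 (visit(U)): cur=U back=3 fwd=0
After 10 (visit(D)): cur=D back=4 fwd=0
After 11 (visit(O)): cur=O back=5 fwd=0
After 12 (back): cur=D back=4 fwd=1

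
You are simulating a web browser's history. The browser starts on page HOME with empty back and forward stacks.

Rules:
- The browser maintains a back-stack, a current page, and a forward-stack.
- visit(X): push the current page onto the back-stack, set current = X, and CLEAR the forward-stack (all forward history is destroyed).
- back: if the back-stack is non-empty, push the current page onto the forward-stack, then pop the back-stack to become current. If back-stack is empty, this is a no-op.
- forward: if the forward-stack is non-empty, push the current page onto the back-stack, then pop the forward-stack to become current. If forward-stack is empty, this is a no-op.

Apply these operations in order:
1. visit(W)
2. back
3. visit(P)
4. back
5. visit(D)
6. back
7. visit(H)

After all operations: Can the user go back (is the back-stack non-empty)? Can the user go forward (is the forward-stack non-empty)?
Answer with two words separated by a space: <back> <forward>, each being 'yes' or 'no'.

After 1 (visit(W)): cur=W back=1 fwd=0
After 2 (back): cur=HOME back=0 fwd=1
After 3 (visit(P)): cur=P back=1 fwd=0
After 4 (back): cur=HOME back=0 fwd=1
After 5 (visit(D)): cur=D back=1 fwd=0
After 6 (back): cur=HOME back=0 fwd=1
After 7 (visit(H)): cur=H back=1 fwd=0

Answer: yes no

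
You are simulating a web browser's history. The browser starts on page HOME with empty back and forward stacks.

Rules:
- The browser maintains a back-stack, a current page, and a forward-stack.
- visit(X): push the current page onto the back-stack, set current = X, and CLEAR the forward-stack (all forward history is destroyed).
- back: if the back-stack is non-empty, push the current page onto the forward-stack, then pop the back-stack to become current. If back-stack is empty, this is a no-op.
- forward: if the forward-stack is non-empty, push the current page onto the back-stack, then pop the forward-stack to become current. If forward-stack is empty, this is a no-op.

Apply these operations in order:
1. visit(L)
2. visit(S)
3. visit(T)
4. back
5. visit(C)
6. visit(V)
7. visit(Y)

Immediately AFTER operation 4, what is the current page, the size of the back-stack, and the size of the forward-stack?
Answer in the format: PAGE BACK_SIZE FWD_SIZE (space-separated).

After 1 (visit(L)): cur=L back=1 fwd=0
After 2 (visit(S)): cur=S back=2 fwd=0
After 3 (visit(T)): cur=T back=3 fwd=0
After 4 (back): cur=S back=2 fwd=1

S 2 1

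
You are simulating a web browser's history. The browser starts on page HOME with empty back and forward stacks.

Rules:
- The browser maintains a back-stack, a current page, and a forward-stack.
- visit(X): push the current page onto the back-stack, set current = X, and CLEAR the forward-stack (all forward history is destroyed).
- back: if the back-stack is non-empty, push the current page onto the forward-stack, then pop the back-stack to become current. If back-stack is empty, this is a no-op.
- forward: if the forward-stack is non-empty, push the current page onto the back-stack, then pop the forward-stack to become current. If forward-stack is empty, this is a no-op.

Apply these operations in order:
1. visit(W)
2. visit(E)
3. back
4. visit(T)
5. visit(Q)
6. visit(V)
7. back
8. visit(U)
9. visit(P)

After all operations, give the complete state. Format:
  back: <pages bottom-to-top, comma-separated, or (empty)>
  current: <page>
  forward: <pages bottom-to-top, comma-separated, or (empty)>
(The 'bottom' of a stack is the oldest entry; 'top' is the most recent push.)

After 1 (visit(W)): cur=W back=1 fwd=0
After 2 (visit(E)): cur=E back=2 fwd=0
After 3 (back): cur=W back=1 fwd=1
After 4 (visit(T)): cur=T back=2 fwd=0
After 5 (visit(Q)): cur=Q back=3 fwd=0
After 6 (visit(V)): cur=V back=4 fwd=0
After 7 (back): cur=Q back=3 fwd=1
After 8 (visit(U)): cur=U back=4 fwd=0
After 9 (visit(P)): cur=P back=5 fwd=0

Answer: back: HOME,W,T,Q,U
current: P
forward: (empty)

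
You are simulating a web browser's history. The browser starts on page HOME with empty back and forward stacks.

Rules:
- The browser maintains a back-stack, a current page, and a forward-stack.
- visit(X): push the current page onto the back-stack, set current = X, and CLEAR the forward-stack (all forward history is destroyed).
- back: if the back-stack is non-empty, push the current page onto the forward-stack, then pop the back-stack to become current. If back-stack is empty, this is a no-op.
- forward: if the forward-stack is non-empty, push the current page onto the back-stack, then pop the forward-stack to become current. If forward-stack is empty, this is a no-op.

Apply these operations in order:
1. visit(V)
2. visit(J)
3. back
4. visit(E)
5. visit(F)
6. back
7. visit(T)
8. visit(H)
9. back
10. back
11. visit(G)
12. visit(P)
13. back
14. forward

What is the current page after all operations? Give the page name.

After 1 (visit(V)): cur=V back=1 fwd=0
After 2 (visit(J)): cur=J back=2 fwd=0
After 3 (back): cur=V back=1 fwd=1
After 4 (visit(E)): cur=E back=2 fwd=0
After 5 (visit(F)): cur=F back=3 fwd=0
After 6 (back): cur=E back=2 fwd=1
After 7 (visit(T)): cur=T back=3 fwd=0
After 8 (visit(H)): cur=H back=4 fwd=0
After 9 (back): cur=T back=3 fwd=1
After 10 (back): cur=E back=2 fwd=2
After 11 (visit(G)): cur=G back=3 fwd=0
After 12 (visit(P)): cur=P back=4 fwd=0
After 13 (back): cur=G back=3 fwd=1
After 14 (forward): cur=P back=4 fwd=0

Answer: P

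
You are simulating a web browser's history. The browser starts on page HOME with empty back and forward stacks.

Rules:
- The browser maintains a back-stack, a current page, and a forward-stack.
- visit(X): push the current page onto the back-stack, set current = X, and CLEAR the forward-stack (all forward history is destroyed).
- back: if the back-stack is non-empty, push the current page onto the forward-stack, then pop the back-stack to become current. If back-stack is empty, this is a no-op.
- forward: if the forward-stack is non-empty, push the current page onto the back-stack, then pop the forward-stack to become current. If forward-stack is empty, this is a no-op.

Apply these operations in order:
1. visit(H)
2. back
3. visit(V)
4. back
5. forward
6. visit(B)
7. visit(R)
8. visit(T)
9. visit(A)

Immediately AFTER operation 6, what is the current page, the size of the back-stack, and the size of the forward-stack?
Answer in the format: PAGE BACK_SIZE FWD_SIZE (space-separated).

After 1 (visit(H)): cur=H back=1 fwd=0
After 2 (back): cur=HOME back=0 fwd=1
After 3 (visit(V)): cur=V back=1 fwd=0
After 4 (back): cur=HOME back=0 fwd=1
After 5 (forward): cur=V back=1 fwd=0
After 6 (visit(B)): cur=B back=2 fwd=0

B 2 0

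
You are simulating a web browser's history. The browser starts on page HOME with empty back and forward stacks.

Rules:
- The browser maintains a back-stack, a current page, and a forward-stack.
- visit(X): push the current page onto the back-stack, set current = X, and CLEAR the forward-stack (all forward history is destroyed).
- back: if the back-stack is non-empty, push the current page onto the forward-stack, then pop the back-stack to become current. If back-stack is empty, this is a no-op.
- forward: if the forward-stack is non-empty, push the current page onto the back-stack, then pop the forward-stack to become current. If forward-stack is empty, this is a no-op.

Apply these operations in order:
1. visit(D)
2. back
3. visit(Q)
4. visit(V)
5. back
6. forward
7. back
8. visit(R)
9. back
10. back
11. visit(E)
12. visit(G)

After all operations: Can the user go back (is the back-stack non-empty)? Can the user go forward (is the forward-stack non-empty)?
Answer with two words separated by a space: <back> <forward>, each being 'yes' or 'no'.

Answer: yes no

Derivation:
After 1 (visit(D)): cur=D back=1 fwd=0
After 2 (back): cur=HOME back=0 fwd=1
After 3 (visit(Q)): cur=Q back=1 fwd=0
After 4 (visit(V)): cur=V back=2 fwd=0
After 5 (back): cur=Q back=1 fwd=1
After 6 (forward): cur=V back=2 fwd=0
After 7 (back): cur=Q back=1 fwd=1
After 8 (visit(R)): cur=R back=2 fwd=0
After 9 (back): cur=Q back=1 fwd=1
After 10 (back): cur=HOME back=0 fwd=2
After 11 (visit(E)): cur=E back=1 fwd=0
After 12 (visit(G)): cur=G back=2 fwd=0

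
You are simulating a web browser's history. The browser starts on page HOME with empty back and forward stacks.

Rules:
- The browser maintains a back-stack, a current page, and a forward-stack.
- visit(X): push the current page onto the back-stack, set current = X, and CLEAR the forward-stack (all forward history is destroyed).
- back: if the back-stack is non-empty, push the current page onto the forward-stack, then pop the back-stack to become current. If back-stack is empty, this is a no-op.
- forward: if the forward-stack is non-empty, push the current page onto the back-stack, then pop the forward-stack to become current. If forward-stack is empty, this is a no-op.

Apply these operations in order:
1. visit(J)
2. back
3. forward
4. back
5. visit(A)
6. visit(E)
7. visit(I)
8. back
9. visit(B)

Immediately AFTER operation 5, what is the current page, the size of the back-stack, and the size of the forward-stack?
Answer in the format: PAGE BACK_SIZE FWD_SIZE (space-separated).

After 1 (visit(J)): cur=J back=1 fwd=0
After 2 (back): cur=HOME back=0 fwd=1
After 3 (forward): cur=J back=1 fwd=0
After 4 (back): cur=HOME back=0 fwd=1
After 5 (visit(A)): cur=A back=1 fwd=0

A 1 0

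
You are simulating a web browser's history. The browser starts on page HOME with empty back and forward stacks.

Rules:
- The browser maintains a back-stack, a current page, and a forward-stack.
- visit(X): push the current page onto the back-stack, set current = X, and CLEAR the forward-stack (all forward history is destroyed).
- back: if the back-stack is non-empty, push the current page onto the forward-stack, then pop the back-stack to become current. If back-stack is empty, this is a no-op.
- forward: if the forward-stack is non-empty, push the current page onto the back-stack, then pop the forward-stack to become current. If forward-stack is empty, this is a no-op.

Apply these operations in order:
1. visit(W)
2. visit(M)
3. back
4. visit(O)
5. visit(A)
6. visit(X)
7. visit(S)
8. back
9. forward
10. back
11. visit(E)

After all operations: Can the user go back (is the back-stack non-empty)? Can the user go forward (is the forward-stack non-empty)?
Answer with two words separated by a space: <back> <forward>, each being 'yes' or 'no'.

Answer: yes no

Derivation:
After 1 (visit(W)): cur=W back=1 fwd=0
After 2 (visit(M)): cur=M back=2 fwd=0
After 3 (back): cur=W back=1 fwd=1
After 4 (visit(O)): cur=O back=2 fwd=0
After 5 (visit(A)): cur=A back=3 fwd=0
After 6 (visit(X)): cur=X back=4 fwd=0
After 7 (visit(S)): cur=S back=5 fwd=0
After 8 (back): cur=X back=4 fwd=1
After 9 (forward): cur=S back=5 fwd=0
After 10 (back): cur=X back=4 fwd=1
After 11 (visit(E)): cur=E back=5 fwd=0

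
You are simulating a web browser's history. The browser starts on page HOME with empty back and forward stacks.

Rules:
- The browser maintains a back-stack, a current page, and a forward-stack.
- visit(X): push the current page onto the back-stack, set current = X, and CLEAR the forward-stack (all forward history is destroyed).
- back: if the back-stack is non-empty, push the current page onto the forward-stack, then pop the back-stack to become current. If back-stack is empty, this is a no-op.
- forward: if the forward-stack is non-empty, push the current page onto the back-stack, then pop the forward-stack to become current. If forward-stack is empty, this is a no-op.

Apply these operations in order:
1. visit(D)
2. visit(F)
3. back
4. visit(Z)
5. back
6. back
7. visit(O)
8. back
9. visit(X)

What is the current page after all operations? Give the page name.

Answer: X

Derivation:
After 1 (visit(D)): cur=D back=1 fwd=0
After 2 (visit(F)): cur=F back=2 fwd=0
After 3 (back): cur=D back=1 fwd=1
After 4 (visit(Z)): cur=Z back=2 fwd=0
After 5 (back): cur=D back=1 fwd=1
After 6 (back): cur=HOME back=0 fwd=2
After 7 (visit(O)): cur=O back=1 fwd=0
After 8 (back): cur=HOME back=0 fwd=1
After 9 (visit(X)): cur=X back=1 fwd=0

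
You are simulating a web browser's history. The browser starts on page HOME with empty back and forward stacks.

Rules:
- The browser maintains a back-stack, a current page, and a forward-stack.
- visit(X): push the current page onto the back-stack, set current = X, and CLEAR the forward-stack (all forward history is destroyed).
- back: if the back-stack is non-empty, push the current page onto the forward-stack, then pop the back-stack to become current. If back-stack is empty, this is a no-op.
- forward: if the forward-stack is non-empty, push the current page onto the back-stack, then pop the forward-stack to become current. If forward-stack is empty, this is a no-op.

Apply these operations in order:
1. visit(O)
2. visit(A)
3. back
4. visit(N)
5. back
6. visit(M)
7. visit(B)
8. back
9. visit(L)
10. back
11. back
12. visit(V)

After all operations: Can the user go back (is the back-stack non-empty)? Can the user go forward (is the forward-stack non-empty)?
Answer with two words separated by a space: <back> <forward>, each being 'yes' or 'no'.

Answer: yes no

Derivation:
After 1 (visit(O)): cur=O back=1 fwd=0
After 2 (visit(A)): cur=A back=2 fwd=0
After 3 (back): cur=O back=1 fwd=1
After 4 (visit(N)): cur=N back=2 fwd=0
After 5 (back): cur=O back=1 fwd=1
After 6 (visit(M)): cur=M back=2 fwd=0
After 7 (visit(B)): cur=B back=3 fwd=0
After 8 (back): cur=M back=2 fwd=1
After 9 (visit(L)): cur=L back=3 fwd=0
After 10 (back): cur=M back=2 fwd=1
After 11 (back): cur=O back=1 fwd=2
After 12 (visit(V)): cur=V back=2 fwd=0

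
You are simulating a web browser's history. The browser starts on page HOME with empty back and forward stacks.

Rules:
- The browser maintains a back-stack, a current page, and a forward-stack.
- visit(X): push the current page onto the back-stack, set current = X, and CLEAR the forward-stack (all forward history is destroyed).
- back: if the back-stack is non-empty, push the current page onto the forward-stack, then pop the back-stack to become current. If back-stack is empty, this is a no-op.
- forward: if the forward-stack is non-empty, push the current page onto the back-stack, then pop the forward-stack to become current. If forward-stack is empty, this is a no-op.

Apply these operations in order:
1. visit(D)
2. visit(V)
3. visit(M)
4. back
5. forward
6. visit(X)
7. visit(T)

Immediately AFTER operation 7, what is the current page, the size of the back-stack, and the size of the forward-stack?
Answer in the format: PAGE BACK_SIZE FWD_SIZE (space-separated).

After 1 (visit(D)): cur=D back=1 fwd=0
After 2 (visit(V)): cur=V back=2 fwd=0
After 3 (visit(M)): cur=M back=3 fwd=0
After 4 (back): cur=V back=2 fwd=1
After 5 (forward): cur=M back=3 fwd=0
After 6 (visit(X)): cur=X back=4 fwd=0
After 7 (visit(T)): cur=T back=5 fwd=0

T 5 0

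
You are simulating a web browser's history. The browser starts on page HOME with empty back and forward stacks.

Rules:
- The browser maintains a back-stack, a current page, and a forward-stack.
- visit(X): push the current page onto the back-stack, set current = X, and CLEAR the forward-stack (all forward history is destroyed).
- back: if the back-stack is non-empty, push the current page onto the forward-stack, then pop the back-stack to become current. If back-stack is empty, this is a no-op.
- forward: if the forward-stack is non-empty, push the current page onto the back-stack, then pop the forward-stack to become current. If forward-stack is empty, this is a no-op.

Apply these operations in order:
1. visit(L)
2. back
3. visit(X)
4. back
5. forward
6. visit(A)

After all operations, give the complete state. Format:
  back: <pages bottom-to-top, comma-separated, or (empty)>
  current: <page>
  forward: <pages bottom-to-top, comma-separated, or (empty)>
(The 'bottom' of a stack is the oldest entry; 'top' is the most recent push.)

After 1 (visit(L)): cur=L back=1 fwd=0
After 2 (back): cur=HOME back=0 fwd=1
After 3 (visit(X)): cur=X back=1 fwd=0
After 4 (back): cur=HOME back=0 fwd=1
After 5 (forward): cur=X back=1 fwd=0
After 6 (visit(A)): cur=A back=2 fwd=0

Answer: back: HOME,X
current: A
forward: (empty)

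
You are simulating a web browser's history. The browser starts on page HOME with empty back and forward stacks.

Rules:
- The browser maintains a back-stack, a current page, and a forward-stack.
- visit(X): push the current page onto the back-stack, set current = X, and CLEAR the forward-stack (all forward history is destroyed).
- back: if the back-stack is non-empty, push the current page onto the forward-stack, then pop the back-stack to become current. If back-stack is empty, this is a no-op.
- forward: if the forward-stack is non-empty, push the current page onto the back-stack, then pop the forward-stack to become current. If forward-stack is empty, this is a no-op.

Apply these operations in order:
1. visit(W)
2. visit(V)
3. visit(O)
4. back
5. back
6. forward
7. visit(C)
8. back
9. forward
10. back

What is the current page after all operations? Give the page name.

Answer: V

Derivation:
After 1 (visit(W)): cur=W back=1 fwd=0
After 2 (visit(V)): cur=V back=2 fwd=0
After 3 (visit(O)): cur=O back=3 fwd=0
After 4 (back): cur=V back=2 fwd=1
After 5 (back): cur=W back=1 fwd=2
After 6 (forward): cur=V back=2 fwd=1
After 7 (visit(C)): cur=C back=3 fwd=0
After 8 (back): cur=V back=2 fwd=1
After 9 (forward): cur=C back=3 fwd=0
After 10 (back): cur=V back=2 fwd=1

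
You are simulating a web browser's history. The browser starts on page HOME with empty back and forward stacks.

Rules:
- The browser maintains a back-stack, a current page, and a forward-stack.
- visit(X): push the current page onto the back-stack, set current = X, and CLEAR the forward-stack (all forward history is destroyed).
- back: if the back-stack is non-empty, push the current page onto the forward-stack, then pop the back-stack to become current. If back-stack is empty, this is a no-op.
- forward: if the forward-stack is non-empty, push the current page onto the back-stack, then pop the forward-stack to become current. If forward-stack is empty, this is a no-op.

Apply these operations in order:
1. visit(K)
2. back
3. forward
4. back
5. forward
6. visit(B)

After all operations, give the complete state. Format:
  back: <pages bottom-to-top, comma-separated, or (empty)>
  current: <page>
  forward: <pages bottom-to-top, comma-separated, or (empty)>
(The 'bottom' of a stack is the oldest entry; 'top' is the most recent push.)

Answer: back: HOME,K
current: B
forward: (empty)

Derivation:
After 1 (visit(K)): cur=K back=1 fwd=0
After 2 (back): cur=HOME back=0 fwd=1
After 3 (forward): cur=K back=1 fwd=0
After 4 (back): cur=HOME back=0 fwd=1
After 5 (forward): cur=K back=1 fwd=0
After 6 (visit(B)): cur=B back=2 fwd=0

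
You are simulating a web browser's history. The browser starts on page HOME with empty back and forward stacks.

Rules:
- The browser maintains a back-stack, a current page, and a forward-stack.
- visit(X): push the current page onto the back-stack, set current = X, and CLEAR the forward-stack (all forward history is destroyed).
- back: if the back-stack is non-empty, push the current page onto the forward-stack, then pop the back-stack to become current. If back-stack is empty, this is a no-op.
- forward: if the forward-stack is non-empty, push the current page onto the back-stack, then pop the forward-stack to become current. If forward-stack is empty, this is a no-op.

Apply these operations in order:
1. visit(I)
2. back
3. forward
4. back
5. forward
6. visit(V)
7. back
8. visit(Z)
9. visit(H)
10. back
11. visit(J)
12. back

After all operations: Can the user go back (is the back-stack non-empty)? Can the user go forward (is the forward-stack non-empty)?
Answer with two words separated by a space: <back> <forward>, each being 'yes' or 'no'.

After 1 (visit(I)): cur=I back=1 fwd=0
After 2 (back): cur=HOME back=0 fwd=1
After 3 (forward): cur=I back=1 fwd=0
After 4 (back): cur=HOME back=0 fwd=1
After 5 (forward): cur=I back=1 fwd=0
After 6 (visit(V)): cur=V back=2 fwd=0
After 7 (back): cur=I back=1 fwd=1
After 8 (visit(Z)): cur=Z back=2 fwd=0
After 9 (visit(H)): cur=H back=3 fwd=0
After 10 (back): cur=Z back=2 fwd=1
After 11 (visit(J)): cur=J back=3 fwd=0
After 12 (back): cur=Z back=2 fwd=1

Answer: yes yes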